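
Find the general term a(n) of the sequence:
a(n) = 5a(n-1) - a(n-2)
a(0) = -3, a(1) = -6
Characteristic equation: x² - 5x + 1 = 0.
Discriminant Δ = (5)² + 4·(-1) = 21.
Roots r₁,₂ = (5 ± √21)/2, so r₁ = \frac{\sqrt{21}}{2} + \frac{5}{2}, r₂ = \frac{5}{2} - \frac{\sqrt{21}}{2}.
General solution: a(n) = A·r₁^n + B·r₂^n.
From the initial conditions, A + B = -3 and r₁A + r₂B = -6.
Since r₁ - r₂ = √21: A = (-6 - (-3)r₂)/√21 = - \frac{3}{2} + \frac{\sqrt{21}}{14}, and B = -3 - A = - \frac{3}{2} - \frac{\sqrt{21}}{14}.
So a(n) = \left(- \frac{3}{2} + \frac{\sqrt{21}}{14}\right)\left(\frac{\sqrt{21}}{2} + \frac{5}{2}\right)^n + \left(- \frac{3}{2} - \frac{\sqrt{21}}{14}\right)\left(\frac{5}{2} - \frac{\sqrt{21}}{2}\right)^n.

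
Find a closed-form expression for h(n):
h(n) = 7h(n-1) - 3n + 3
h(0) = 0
First-order linear with linear forcing.
Homogeneous solution: h_h(n) = A·(7)^n.
Try particular h_p(n) = pn + q. Substituting:
  pn + q = 7(p(n-1) + q) - 3n + 3.
Matching the n-coefficient: p = 7p - 3 ⇒ p = \frac{1}{2}.
Matching constants: q = -7p + 7q + 3 ⇒ q = \frac{1}{12}.
General: h(n) = A·(7)^n + \frac{n}{2} + \frac{1}{12}.
Apply h(0) = 0: A + \frac{1}{12} = 0 ⇒ A = - \frac{1}{12}.
So h(n) = - \frac{7^{n}}{12} + \frac{n}{2} + \frac{1}{12}.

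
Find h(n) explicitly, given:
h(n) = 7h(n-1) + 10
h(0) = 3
First-order linear non-homogeneous.
Homogeneous solution: h_h(n) = A·(7)^n.
Try constant particular solution h_p = K: K = 7K + 10 ⇒ K = - \frac{5}{3}.
General: h(n) = A·(7)^n - \frac{5}{3}.
Apply h(0) = 3: A - \frac{5}{3} = 3 ⇒ A = \frac{14}{3}.
So h(n) = \frac{14 \cdot 7^{n}}{3} - \frac{5}{3}.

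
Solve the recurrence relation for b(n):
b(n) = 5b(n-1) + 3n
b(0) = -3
First-order linear with linear forcing.
Homogeneous solution: b_h(n) = A·(5)^n.
Try particular b_p(n) = pn + q. Substituting:
  pn + q = 5(p(n-1) + q) + 3n.
Matching the n-coefficient: p = 5p + 3 ⇒ p = - \frac{3}{4}.
Matching constants: q = -5p + 5q ⇒ q = - \frac{15}{16}.
General: b(n) = A·(5)^n - \frac{3 n}{4} - \frac{15}{16}.
Apply b(0) = -3: A - \frac{15}{16} = -3 ⇒ A = - \frac{33}{16}.
So b(n) = - \frac{33 \cdot 5^{n}}{16} - \frac{3 n}{4} - \frac{15}{16}.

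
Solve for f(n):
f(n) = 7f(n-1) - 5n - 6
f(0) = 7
First-order linear with linear forcing.
Homogeneous solution: f_h(n) = A·(7)^n.
Try particular f_p(n) = pn + q. Substituting:
  pn + q = 7(p(n-1) + q) - 5n - 6.
Matching the n-coefficient: p = 7p - 5 ⇒ p = \frac{5}{6}.
Matching constants: q = -7p + 7q - 6 ⇒ q = \frac{71}{36}.
General: f(n) = A·(7)^n + \frac{5 n}{6} + \frac{71}{36}.
Apply f(0) = 7: A + \frac{71}{36} = 7 ⇒ A = \frac{181}{36}.
So f(n) = \frac{181 \cdot 7^{n}}{36} + \frac{5 n}{6} + \frac{71}{36}.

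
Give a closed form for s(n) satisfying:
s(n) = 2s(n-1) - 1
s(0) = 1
First-order linear non-homogeneous.
Homogeneous solution: s_h(n) = A·(2)^n.
Try constant particular solution s_p = K: K = 2K - 1 ⇒ K = 1.
General: s(n) = A·(2)^n + 1.
Apply s(0) = 1: A + 1 = 1 ⇒ A = 0.
So s(n) = 1.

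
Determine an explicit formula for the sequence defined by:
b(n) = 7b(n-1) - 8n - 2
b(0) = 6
First-order linear with linear forcing.
Homogeneous solution: b_h(n) = A·(7)^n.
Try particular b_p(n) = pn + q. Substituting:
  pn + q = 7(p(n-1) + q) - 8n - 2.
Matching the n-coefficient: p = 7p - 8 ⇒ p = \frac{4}{3}.
Matching constants: q = -7p + 7q - 2 ⇒ q = \frac{17}{9}.
General: b(n) = A·(7)^n + \frac{4 n}{3} + \frac{17}{9}.
Apply b(0) = 6: A + \frac{17}{9} = 6 ⇒ A = \frac{37}{9}.
So b(n) = \frac{37 \cdot 7^{n}}{9} + \frac{4 n}{3} + \frac{17}{9}.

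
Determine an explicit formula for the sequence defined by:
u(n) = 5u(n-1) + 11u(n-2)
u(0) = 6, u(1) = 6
Characteristic equation: x² - 5x - 11 = 0.
Discriminant Δ = (5)² + 4·(11) = 69.
Roots r₁,₂ = (5 ± √69)/2, so r₁ = \frac{5}{2} + \frac{\sqrt{69}}{2}, r₂ = \frac{5}{2} - \frac{\sqrt{69}}{2}.
General solution: u(n) = A·r₁^n + B·r₂^n.
From the initial conditions, A + B = 6 and r₁A + r₂B = 6.
Since r₁ - r₂ = √69: A = (6 - (6)r₂)/√69 = 3 - \frac{3 \sqrt{69}}{23}, and B = 6 - A = \frac{3 \sqrt{69}}{23} + 3.
So u(n) = \left(3 - \frac{3 \sqrt{69}}{23}\right)\left(\frac{5}{2} + \frac{\sqrt{69}}{2}\right)^n + \left(\frac{3 \sqrt{69}}{23} + 3\right)\left(\frac{5}{2} - \frac{\sqrt{69}}{2}\right)^n.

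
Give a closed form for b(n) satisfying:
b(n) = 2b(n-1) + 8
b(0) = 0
First-order linear non-homogeneous.
Homogeneous solution: b_h(n) = A·(2)^n.
Try constant particular solution b_p = K: K = 2K + 8 ⇒ K = -8.
General: b(n) = A·(2)^n - 8.
Apply b(0) = 0: A - 8 = 0 ⇒ A = 8.
So b(n) = 8 \cdot 2^{n} - 8.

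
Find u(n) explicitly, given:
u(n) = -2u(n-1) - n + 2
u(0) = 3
First-order linear with linear forcing.
Homogeneous solution: u_h(n) = A·(-2)^n.
Try particular u_p(n) = pn + q. Substituting:
  pn + q = -2(p(n-1) + q) - n + 2.
Matching the n-coefficient: p = -2p - 1 ⇒ p = - \frac{1}{3}.
Matching constants: q = 2p - 2q + 2 ⇒ q = \frac{4}{9}.
General: u(n) = A·(-2)^n - \frac{n}{3} + \frac{4}{9}.
Apply u(0) = 3: A + \frac{4}{9} = 3 ⇒ A = \frac{23}{9}.
So u(n) = \frac{23 \left(-2\right)^{n}}{9} - \frac{n}{3} + \frac{4}{9}.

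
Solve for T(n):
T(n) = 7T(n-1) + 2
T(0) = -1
First-order linear non-homogeneous.
Homogeneous solution: T_h(n) = A·(7)^n.
Try constant particular solution T_p = K: K = 7K + 2 ⇒ K = - \frac{1}{3}.
General: T(n) = A·(7)^n - \frac{1}{3}.
Apply T(0) = -1: A - \frac{1}{3} = -1 ⇒ A = - \frac{2}{3}.
So T(n) = - \frac{2 \cdot 7^{n}}{3} - \frac{1}{3}.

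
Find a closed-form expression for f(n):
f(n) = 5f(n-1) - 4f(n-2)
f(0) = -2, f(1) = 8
Characteristic equation: x² - 5x + 4 = 0, which factors as (x - (4))(x - (1)) = 0.
Roots r₁ = 4, r₂ = 1 (distinct).
General solution: f(n) = A·(4)^n + B·(1)^n.
From f(0) = -2: A + B = -2.
From f(1) = 8: 4A + B = 8.
Solving: A = \frac{10}{3}, B = - \frac{16}{3}.
So f(n) = \frac{10 \cdot 4^{n}}{3} - \frac{16}{3}.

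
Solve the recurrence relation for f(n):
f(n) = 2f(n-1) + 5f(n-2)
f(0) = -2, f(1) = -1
Characteristic equation: x² - 2x - 5 = 0.
Discriminant Δ = (2)² + 4·(5) = 24.
Roots r₁,₂ = (2 ± √24)/2, so r₁ = 1 + \sqrt{6}, r₂ = 1 - \sqrt{6}.
General solution: f(n) = A·r₁^n + B·r₂^n.
From the initial conditions, A + B = -2 and r₁A + r₂B = -1.
Since r₁ - r₂ = √24: A = (-1 - (-2)r₂)/√24 = -1 + \frac{\sqrt{6}}{12}, and B = -2 - A = -1 - \frac{\sqrt{6}}{12}.
So f(n) = \left(-1 + \frac{\sqrt{6}}{12}\right)\left(1 + \sqrt{6}\right)^n + \left(-1 - \frac{\sqrt{6}}{12}\right)\left(1 - \sqrt{6}\right)^n.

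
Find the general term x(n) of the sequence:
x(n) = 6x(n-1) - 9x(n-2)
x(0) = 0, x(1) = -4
Characteristic equation: x² - 6x + 9 = 0, which is (x - (3))².
Repeated root r = 3.
General solution: x(n) = (A + Bn)·(3)^n.
From x(0) = 0: A = 0.
From x(1) = -4: (A + B)·(3) = -4 ⇒ B = - \frac{4}{3}.
So x(n) = \left(- \frac{4 n}{3}\right) \cdot (3)^n.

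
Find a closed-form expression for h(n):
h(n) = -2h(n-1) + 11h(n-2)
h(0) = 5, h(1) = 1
Characteristic equation: x² + 2x - 11 = 0.
Discriminant Δ = (-2)² + 4·(11) = 48.
Roots r₁,₂ = (-2 ± √48)/2, so r₁ = -1 + 2 \sqrt{3}, r₂ = - 2 \sqrt{3} - 1.
General solution: h(n) = A·r₁^n + B·r₂^n.
From the initial conditions, A + B = 5 and r₁A + r₂B = 1.
Since r₁ - r₂ = √48: A = (1 - (5)r₂)/√48 = \frac{\sqrt{3}}{2} + \frac{5}{2}, and B = 5 - A = \frac{5}{2} - \frac{\sqrt{3}}{2}.
So h(n) = \left(\frac{\sqrt{3}}{2} + \frac{5}{2}\right)\left(-1 + 2 \sqrt{3}\right)^n + \left(\frac{5}{2} - \frac{\sqrt{3}}{2}\right)\left(- 2 \sqrt{3} - 1\right)^n.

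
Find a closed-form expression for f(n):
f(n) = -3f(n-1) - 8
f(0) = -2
First-order linear non-homogeneous.
Homogeneous solution: f_h(n) = A·(-3)^n.
Try constant particular solution f_p = K: K = -3K - 8 ⇒ K = -2.
General: f(n) = A·(-3)^n - 2.
Apply f(0) = -2: A - 2 = -2 ⇒ A = 0.
So f(n) = -2.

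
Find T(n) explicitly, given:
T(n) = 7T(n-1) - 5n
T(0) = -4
First-order linear with linear forcing.
Homogeneous solution: T_h(n) = A·(7)^n.
Try particular T_p(n) = pn + q. Substituting:
  pn + q = 7(p(n-1) + q) - 5n.
Matching the n-coefficient: p = 7p - 5 ⇒ p = \frac{5}{6}.
Matching constants: q = -7p + 7q ⇒ q = \frac{35}{36}.
General: T(n) = A·(7)^n + \frac{5 n}{6} + \frac{35}{36}.
Apply T(0) = -4: A + \frac{35}{36} = -4 ⇒ A = - \frac{179}{36}.
So T(n) = - \frac{179 \cdot 7^{n}}{36} + \frac{5 n}{6} + \frac{35}{36}.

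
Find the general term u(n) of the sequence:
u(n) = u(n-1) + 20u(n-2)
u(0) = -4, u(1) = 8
Characteristic equation: x² - x - 20 = 0, which factors as (x - (-4))(x - (5)) = 0.
Roots r₁ = -4, r₂ = 5 (distinct).
General solution: u(n) = A·(-4)^n + B·(5)^n.
From u(0) = -4: A + B = -4.
From u(1) = 8: -4A + 5B = 8.
Solving: A = - \frac{28}{9}, B = - \frac{8}{9}.
So u(n) = - \frac{28 \left(-4\right)^{n}}{9} - \frac{8 \cdot 5^{n}}{9}.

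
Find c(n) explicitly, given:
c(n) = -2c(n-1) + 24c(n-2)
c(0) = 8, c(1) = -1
Characteristic equation: x² + 2x - 24 = 0, which factors as (x - (4))(x - (-6)) = 0.
Roots r₁ = 4, r₂ = -6 (distinct).
General solution: c(n) = A·(4)^n + B·(-6)^n.
From c(0) = 8: A + B = 8.
From c(1) = -1: 4A - 6B = -1.
Solving: A = \frac{47}{10}, B = \frac{33}{10}.
So c(n) = \frac{33 \left(-6\right)^{n}}{10} + \frac{47 \cdot 4^{n}}{10}.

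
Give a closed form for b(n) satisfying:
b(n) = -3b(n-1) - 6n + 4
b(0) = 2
First-order linear with linear forcing.
Homogeneous solution: b_h(n) = A·(-3)^n.
Try particular b_p(n) = pn + q. Substituting:
  pn + q = -3(p(n-1) + q) - 6n + 4.
Matching the n-coefficient: p = -3p - 6 ⇒ p = - \frac{3}{2}.
Matching constants: q = 3p - 3q + 4 ⇒ q = - \frac{1}{8}.
General: b(n) = A·(-3)^n - \frac{3 n}{2} - \frac{1}{8}.
Apply b(0) = 2: A - \frac{1}{8} = 2 ⇒ A = \frac{17}{8}.
So b(n) = \frac{17 \left(-3\right)^{n}}{8} - \frac{3 n}{2} - \frac{1}{8}.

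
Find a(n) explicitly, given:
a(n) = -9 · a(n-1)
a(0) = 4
Pure geometric recurrence with ratio -9.
By induction a(n) = a(0) · (-9)^n = 4 \left(-9\right)^{n}.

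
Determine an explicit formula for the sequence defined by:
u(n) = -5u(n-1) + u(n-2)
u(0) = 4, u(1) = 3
Characteristic equation: x² + 5x - 1 = 0.
Discriminant Δ = (-5)² + 4·(1) = 29.
Roots r₁,₂ = (-5 ± √29)/2, so r₁ = - \frac{5}{2} + \frac{\sqrt{29}}{2}, r₂ = - \frac{\sqrt{29}}{2} - \frac{5}{2}.
General solution: u(n) = A·r₁^n + B·r₂^n.
From the initial conditions, A + B = 4 and r₁A + r₂B = 3.
Since r₁ - r₂ = √29: A = (3 - (4)r₂)/√29 = 2 + \frac{13 \sqrt{29}}{29}, and B = 4 - A = 2 - \frac{13 \sqrt{29}}{29}.
So u(n) = \left(2 + \frac{13 \sqrt{29}}{29}\right)\left(- \frac{5}{2} + \frac{\sqrt{29}}{2}\right)^n + \left(2 - \frac{13 \sqrt{29}}{29}\right)\left(- \frac{\sqrt{29}}{2} - \frac{5}{2}\right)^n.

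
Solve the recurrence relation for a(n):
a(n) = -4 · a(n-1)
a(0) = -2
Pure geometric recurrence with ratio -4.
By induction a(n) = a(0) · (-4)^n = - 2 \left(-4\right)^{n}.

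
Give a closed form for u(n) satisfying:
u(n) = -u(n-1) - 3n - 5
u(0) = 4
First-order linear with linear forcing.
Homogeneous solution: u_h(n) = A·(-1)^n.
Try particular u_p(n) = pn + q. Substituting:
  pn + q = -(p(n-1) + q) - 3n - 5.
Matching the n-coefficient: p = -p - 3 ⇒ p = - \frac{3}{2}.
Matching constants: q = p - q - 5 ⇒ q = - \frac{13}{4}.
General: u(n) = A·(-1)^n - \frac{3 n}{2} - \frac{13}{4}.
Apply u(0) = 4: A - \frac{13}{4} = 4 ⇒ A = \frac{29}{4}.
So u(n) = \frac{29 \left(-1\right)^{n}}{4} - \frac{3 n}{2} - \frac{13}{4}.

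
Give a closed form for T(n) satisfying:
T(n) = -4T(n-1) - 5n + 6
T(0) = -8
First-order linear with linear forcing.
Homogeneous solution: T_h(n) = A·(-4)^n.
Try particular T_p(n) = pn + q. Substituting:
  pn + q = -4(p(n-1) + q) - 5n + 6.
Matching the n-coefficient: p = -4p - 5 ⇒ p = -1.
Matching constants: q = 4p - 4q + 6 ⇒ q = \frac{2}{5}.
General: T(n) = A·(-4)^n - n + \frac{2}{5}.
Apply T(0) = -8: A + \frac{2}{5} = -8 ⇒ A = - \frac{42}{5}.
So T(n) = - \frac{42 \left(-4\right)^{n}}{5} - n + \frac{2}{5}.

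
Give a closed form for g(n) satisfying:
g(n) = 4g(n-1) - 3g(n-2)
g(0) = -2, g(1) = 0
Characteristic equation: x² - 4x + 3 = 0, which factors as (x - (3))(x - (1)) = 0.
Roots r₁ = 3, r₂ = 1 (distinct).
General solution: g(n) = A·(3)^n + B·(1)^n.
From g(0) = -2: A + B = -2.
From g(1) = 0: 3A + B = 0.
Solving: A = 1, B = -3.
So g(n) = 3^{n} - 3.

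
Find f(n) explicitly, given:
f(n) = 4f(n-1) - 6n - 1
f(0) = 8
First-order linear with linear forcing.
Homogeneous solution: f_h(n) = A·(4)^n.
Try particular f_p(n) = pn + q. Substituting:
  pn + q = 4(p(n-1) + q) - 6n - 1.
Matching the n-coefficient: p = 4p - 6 ⇒ p = 2.
Matching constants: q = -4p + 4q - 1 ⇒ q = 3.
General: f(n) = A·(4)^n + 2 n + 3.
Apply f(0) = 8: A + 3 = 8 ⇒ A = 5.
So f(n) = 5 \cdot 4^{n} + 2 n + 3.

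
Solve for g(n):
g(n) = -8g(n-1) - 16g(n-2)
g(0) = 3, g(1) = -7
Characteristic equation: x² + 8x + 16 = 0, which is (x - (-4))².
Repeated root r = -4.
General solution: g(n) = (A + Bn)·(-4)^n.
From g(0) = 3: A = 3.
From g(1) = -7: (A + B)·(-4) = -7 ⇒ B = - \frac{5}{4}.
So g(n) = \left(3 - \frac{5 n}{4}\right) \cdot (-4)^n.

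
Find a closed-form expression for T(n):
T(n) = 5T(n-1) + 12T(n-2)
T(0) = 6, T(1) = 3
Characteristic equation: x² - 5x - 12 = 0.
Discriminant Δ = (5)² + 4·(12) = 73.
Roots r₁,₂ = (5 ± √73)/2, so r₁ = \frac{5}{2} + \frac{\sqrt{73}}{2}, r₂ = \frac{5}{2} - \frac{\sqrt{73}}{2}.
General solution: T(n) = A·r₁^n + B·r₂^n.
From the initial conditions, A + B = 6 and r₁A + r₂B = 3.
Since r₁ - r₂ = √73: A = (3 - (6)r₂)/√73 = 3 - \frac{12 \sqrt{73}}{73}, and B = 6 - A = \frac{12 \sqrt{73}}{73} + 3.
So T(n) = \left(3 - \frac{12 \sqrt{73}}{73}\right)\left(\frac{5}{2} + \frac{\sqrt{73}}{2}\right)^n + \left(\frac{12 \sqrt{73}}{73} + 3\right)\left(\frac{5}{2} - \frac{\sqrt{73}}{2}\right)^n.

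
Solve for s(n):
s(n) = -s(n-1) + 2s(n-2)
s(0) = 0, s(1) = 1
Characteristic equation: x² + x - 2 = 0, which factors as (x - (-2))(x - (1)) = 0.
Roots r₁ = -2, r₂ = 1 (distinct).
General solution: s(n) = A·(-2)^n + B·(1)^n.
From s(0) = 0: A + B = 0.
From s(1) = 1: -2A + B = 1.
Solving: A = - \frac{1}{3}, B = \frac{1}{3}.
So s(n) = \frac{1}{3} - \frac{\left(-2\right)^{n}}{3}.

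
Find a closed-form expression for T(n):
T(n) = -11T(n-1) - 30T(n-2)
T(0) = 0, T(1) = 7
Characteristic equation: x² + 11x + 30 = 0, which factors as (x - (-6))(x - (-5)) = 0.
Roots r₁ = -6, r₂ = -5 (distinct).
General solution: T(n) = A·(-6)^n + B·(-5)^n.
From T(0) = 0: A + B = 0.
From T(1) = 7: -6A - 5B = 7.
Solving: A = -7, B = 7.
So T(n) = 7 \left(-5\right)^{n} - 7 \left(-6\right)^{n}.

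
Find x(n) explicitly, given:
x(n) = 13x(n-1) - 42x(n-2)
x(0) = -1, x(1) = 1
Characteristic equation: x² - 13x + 42 = 0, which factors as (x - (7))(x - (6)) = 0.
Roots r₁ = 7, r₂ = 6 (distinct).
General solution: x(n) = A·(7)^n + B·(6)^n.
From x(0) = -1: A + B = -1.
From x(1) = 1: 7A + 6B = 1.
Solving: A = 7, B = -8.
So x(n) = - 8 \cdot 6^{n} + 7 \cdot 7^{n}.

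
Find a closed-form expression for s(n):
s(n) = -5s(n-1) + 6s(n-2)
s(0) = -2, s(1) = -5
Characteristic equation: x² + 5x - 6 = 0, which factors as (x - (1))(x - (-6)) = 0.
Roots r₁ = 1, r₂ = -6 (distinct).
General solution: s(n) = A·(1)^n + B·(-6)^n.
From s(0) = -2: A + B = -2.
From s(1) = -5: A - 6B = -5.
Solving: A = - \frac{17}{7}, B = \frac{3}{7}.
So s(n) = \frac{3 \left(-6\right)^{n}}{7} - \frac{17}{7}.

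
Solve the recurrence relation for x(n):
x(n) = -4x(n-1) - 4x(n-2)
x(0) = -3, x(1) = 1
Characteristic equation: x² + 4x + 4 = 0, which is (x - (-2))².
Repeated root r = -2.
General solution: x(n) = (A + Bn)·(-2)^n.
From x(0) = -3: A = -3.
From x(1) = 1: (A + B)·(-2) = 1 ⇒ B = \frac{5}{2}.
So x(n) = \left(\frac{5 n}{2} - 3\right) \cdot (-2)^n.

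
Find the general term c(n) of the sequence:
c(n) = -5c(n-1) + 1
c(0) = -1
First-order linear non-homogeneous.
Homogeneous solution: c_h(n) = A·(-5)^n.
Try constant particular solution c_p = K: K = -5K + 1 ⇒ K = \frac{1}{6}.
General: c(n) = A·(-5)^n + \frac{1}{6}.
Apply c(0) = -1: A + \frac{1}{6} = -1 ⇒ A = - \frac{7}{6}.
So c(n) = \frac{1}{6} - \frac{7 \left(-5\right)^{n}}{6}.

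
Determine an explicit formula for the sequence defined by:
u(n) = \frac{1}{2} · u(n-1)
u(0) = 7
Pure geometric recurrence with ratio \frac{1}{2}.
By induction u(n) = u(0) · (\frac{1}{2})^n = 7 \cdot 2^{- n}.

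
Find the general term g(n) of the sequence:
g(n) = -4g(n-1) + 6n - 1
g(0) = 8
First-order linear with linear forcing.
Homogeneous solution: g_h(n) = A·(-4)^n.
Try particular g_p(n) = pn + q. Substituting:
  pn + q = -4(p(n-1) + q) + 6n - 1.
Matching the n-coefficient: p = -4p + 6 ⇒ p = \frac{6}{5}.
Matching constants: q = 4p - 4q - 1 ⇒ q = \frac{19}{25}.
General: g(n) = A·(-4)^n + \frac{6 n}{5} + \frac{19}{25}.
Apply g(0) = 8: A + \frac{19}{25} = 8 ⇒ A = \frac{181}{25}.
So g(n) = \frac{181 \left(-4\right)^{n}}{25} + \frac{6 n}{5} + \frac{19}{25}.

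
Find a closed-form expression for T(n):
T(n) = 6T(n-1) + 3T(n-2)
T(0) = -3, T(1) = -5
Characteristic equation: x² - 6x - 3 = 0.
Discriminant Δ = (6)² + 4·(3) = 48.
Roots r₁,₂ = (6 ± √48)/2, so r₁ = 3 + 2 \sqrt{3}, r₂ = 3 - 2 \sqrt{3}.
General solution: T(n) = A·r₁^n + B·r₂^n.
From the initial conditions, A + B = -3 and r₁A + r₂B = -5.
Since r₁ - r₂ = √48: A = (-5 - (-3)r₂)/√48 = - \frac{3}{2} + \frac{\sqrt{3}}{3}, and B = -3 - A = - \frac{3}{2} - \frac{\sqrt{3}}{3}.
So T(n) = \left(- \frac{3}{2} + \frac{\sqrt{3}}{3}\right)\left(3 + 2 \sqrt{3}\right)^n + \left(- \frac{3}{2} - \frac{\sqrt{3}}{3}\right)\left(3 - 2 \sqrt{3}\right)^n.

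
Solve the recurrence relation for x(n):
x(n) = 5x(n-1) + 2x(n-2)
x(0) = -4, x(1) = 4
Characteristic equation: x² - 5x - 2 = 0.
Discriminant Δ = (5)² + 4·(2) = 33.
Roots r₁,₂ = (5 ± √33)/2, so r₁ = \frac{5}{2} + \frac{\sqrt{33}}{2}, r₂ = \frac{5}{2} - \frac{\sqrt{33}}{2}.
General solution: x(n) = A·r₁^n + B·r₂^n.
From the initial conditions, A + B = -4 and r₁A + r₂B = 4.
Since r₁ - r₂ = √33: A = (4 - (-4)r₂)/√33 = -2 + \frac{14 \sqrt{33}}{33}, and B = -4 - A = - \frac{14 \sqrt{33}}{33} - 2.
So x(n) = \left(-2 + \frac{14 \sqrt{33}}{33}\right)\left(\frac{5}{2} + \frac{\sqrt{33}}{2}\right)^n + \left(- \frac{14 \sqrt{33}}{33} - 2\right)\left(\frac{5}{2} - \frac{\sqrt{33}}{2}\right)^n.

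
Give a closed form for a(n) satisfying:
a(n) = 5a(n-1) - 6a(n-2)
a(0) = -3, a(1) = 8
Characteristic equation: x² - 5x + 6 = 0, which factors as (x - (3))(x - (2)) = 0.
Roots r₁ = 3, r₂ = 2 (distinct).
General solution: a(n) = A·(3)^n + B·(2)^n.
From a(0) = -3: A + B = -3.
From a(1) = 8: 3A + 2B = 8.
Solving: A = 14, B = -17.
So a(n) = - 17 \cdot 2^{n} + 14 \cdot 3^{n}.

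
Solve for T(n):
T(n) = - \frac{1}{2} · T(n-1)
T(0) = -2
Pure geometric recurrence with ratio - \frac{1}{2}.
By induction T(n) = T(0) · (- \frac{1}{2})^n = - 2 \left(- \frac{1}{2}\right)^{n}.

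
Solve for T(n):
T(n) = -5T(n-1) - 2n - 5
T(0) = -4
First-order linear with linear forcing.
Homogeneous solution: T_h(n) = A·(-5)^n.
Try particular T_p(n) = pn + q. Substituting:
  pn + q = -5(p(n-1) + q) - 2n - 5.
Matching the n-coefficient: p = -5p - 2 ⇒ p = - \frac{1}{3}.
Matching constants: q = 5p - 5q - 5 ⇒ q = - \frac{10}{9}.
General: T(n) = A·(-5)^n - \frac{n}{3} - \frac{10}{9}.
Apply T(0) = -4: A - \frac{10}{9} = -4 ⇒ A = - \frac{26}{9}.
So T(n) = - \frac{26 \left(-5\right)^{n}}{9} - \frac{n}{3} - \frac{10}{9}.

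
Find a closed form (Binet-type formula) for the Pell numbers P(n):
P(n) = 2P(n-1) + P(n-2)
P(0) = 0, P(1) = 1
This is the Pell sequence.
Characteristic equation: x² - 2x - 1 = 0; roots r₁ = 1 + \sqrt{2}, r₂ = 1 - \sqrt{2}.
General: P(n) = A·r₁^n + B·r₂^n. Solving with P(0)=0, P(1)=1 gives A = \frac{\sqrt{2}}{4}, B = - \frac{\sqrt{2}}{4}.
So P(n) = \frac{\sqrt{2} \left(- \left(1 - \sqrt{2}\right)^{n} + \left(1 + \sqrt{2}\right)^{n}\right)}{4}.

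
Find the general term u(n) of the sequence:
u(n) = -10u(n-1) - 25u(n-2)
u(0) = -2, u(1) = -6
Characteristic equation: x² + 10x + 25 = 0, which is (x - (-5))².
Repeated root r = -5.
General solution: u(n) = (A + Bn)·(-5)^n.
From u(0) = -2: A = -2.
From u(1) = -6: (A + B)·(-5) = -6 ⇒ B = \frac{16}{5}.
So u(n) = \left(\frac{16 n}{5} - 2\right) \cdot (-5)^n.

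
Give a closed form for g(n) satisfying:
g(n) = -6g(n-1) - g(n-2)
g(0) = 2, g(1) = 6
Characteristic equation: x² + 6x + 1 = 0.
Discriminant Δ = (-6)² + 4·(-1) = 32.
Roots r₁,₂ = (-6 ± √32)/2, so r₁ = -3 + 2 \sqrt{2}, r₂ = -3 - 2 \sqrt{2}.
General solution: g(n) = A·r₁^n + B·r₂^n.
From the initial conditions, A + B = 2 and r₁A + r₂B = 6.
Since r₁ - r₂ = √32: A = (6 - (2)r₂)/√32 = 1 + \frac{3 \sqrt{2}}{2}, and B = 2 - A = 1 - \frac{3 \sqrt{2}}{2}.
So g(n) = \left(1 + \frac{3 \sqrt{2}}{2}\right)\left(-3 + 2 \sqrt{2}\right)^n + \left(1 - \frac{3 \sqrt{2}}{2}\right)\left(-3 - 2 \sqrt{2}\right)^n.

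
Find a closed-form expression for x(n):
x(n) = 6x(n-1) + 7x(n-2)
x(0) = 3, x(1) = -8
Characteristic equation: x² - 6x - 7 = 0, which factors as (x - (-1))(x - (7)) = 0.
Roots r₁ = -1, r₂ = 7 (distinct).
General solution: x(n) = A·(-1)^n + B·(7)^n.
From x(0) = 3: A + B = 3.
From x(1) = -8: -A + 7B = -8.
Solving: A = \frac{29}{8}, B = - \frac{5}{8}.
So x(n) = \frac{29 \left(-1\right)^{n}}{8} - \frac{5 \cdot 7^{n}}{8}.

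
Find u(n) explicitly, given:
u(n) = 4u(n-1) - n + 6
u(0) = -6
First-order linear with linear forcing.
Homogeneous solution: u_h(n) = A·(4)^n.
Try particular u_p(n) = pn + q. Substituting:
  pn + q = 4(p(n-1) + q) - n + 6.
Matching the n-coefficient: p = 4p - 1 ⇒ p = \frac{1}{3}.
Matching constants: q = -4p + 4q + 6 ⇒ q = - \frac{14}{9}.
General: u(n) = A·(4)^n + \frac{n}{3} - \frac{14}{9}.
Apply u(0) = -6: A - \frac{14}{9} = -6 ⇒ A = - \frac{40}{9}.
So u(n) = - \frac{40 \cdot 4^{n}}{9} + \frac{n}{3} - \frac{14}{9}.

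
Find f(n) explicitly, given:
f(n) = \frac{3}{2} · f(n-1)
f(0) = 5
Pure geometric recurrence with ratio \frac{3}{2}.
By induction f(n) = f(0) · (\frac{3}{2})^n = 5 \left(\frac{3}{2}\right)^{n}.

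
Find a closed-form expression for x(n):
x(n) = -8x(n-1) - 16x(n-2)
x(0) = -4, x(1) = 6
Characteristic equation: x² + 8x + 16 = 0, which is (x - (-4))².
Repeated root r = -4.
General solution: x(n) = (A + Bn)·(-4)^n.
From x(0) = -4: A = -4.
From x(1) = 6: (A + B)·(-4) = 6 ⇒ B = \frac{5}{2}.
So x(n) = \left(\frac{5 n}{2} - 4\right) \cdot (-4)^n.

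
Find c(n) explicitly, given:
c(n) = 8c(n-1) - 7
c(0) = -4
First-order linear non-homogeneous.
Homogeneous solution: c_h(n) = A·(8)^n.
Try constant particular solution c_p = K: K = 8K - 7 ⇒ K = 1.
General: c(n) = A·(8)^n + 1.
Apply c(0) = -4: A + 1 = -4 ⇒ A = -5.
So c(n) = 1 - 5 \cdot 8^{n}.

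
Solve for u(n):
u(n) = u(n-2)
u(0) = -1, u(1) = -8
Characteristic equation: x² - 1 = 0, which factors as (x - (1))(x - (-1)) = 0.
Roots r₁ = 1, r₂ = -1 (distinct).
General solution: u(n) = A·(1)^n + B·(-1)^n.
From u(0) = -1: A + B = -1.
From u(1) = -8: A - B = -8.
Solving: A = - \frac{9}{2}, B = \frac{7}{2}.
So u(n) = \frac{7 \left(-1\right)^{n}}{2} - \frac{9}{2}.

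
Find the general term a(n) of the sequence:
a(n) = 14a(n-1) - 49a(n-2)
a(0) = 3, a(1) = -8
Characteristic equation: x² - 14x + 49 = 0, which is (x - (7))².
Repeated root r = 7.
General solution: a(n) = (A + Bn)·(7)^n.
From a(0) = 3: A = 3.
From a(1) = -8: (A + B)·(7) = -8 ⇒ B = - \frac{29}{7}.
So a(n) = \left(3 - \frac{29 n}{7}\right) \cdot (7)^n.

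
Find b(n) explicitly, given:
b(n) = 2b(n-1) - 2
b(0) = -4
First-order linear non-homogeneous.
Homogeneous solution: b_h(n) = A·(2)^n.
Try constant particular solution b_p = K: K = 2K - 2 ⇒ K = 2.
General: b(n) = A·(2)^n + 2.
Apply b(0) = -4: A + 2 = -4 ⇒ A = -6.
So b(n) = 2 - 6 \cdot 2^{n}.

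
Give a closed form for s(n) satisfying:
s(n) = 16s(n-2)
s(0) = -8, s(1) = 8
Characteristic equation: x² - 16 = 0, which factors as (x - (4))(x - (-4)) = 0.
Roots r₁ = 4, r₂ = -4 (distinct).
General solution: s(n) = A·(4)^n + B·(-4)^n.
From s(0) = -8: A + B = -8.
From s(1) = 8: 4A - 4B = 8.
Solving: A = -3, B = -5.
So s(n) = - 5 \left(-4\right)^{n} - 3 \cdot 4^{n}.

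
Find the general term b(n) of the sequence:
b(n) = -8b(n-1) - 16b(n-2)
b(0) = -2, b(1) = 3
Characteristic equation: x² + 8x + 16 = 0, which is (x - (-4))².
Repeated root r = -4.
General solution: b(n) = (A + Bn)·(-4)^n.
From b(0) = -2: A = -2.
From b(1) = 3: (A + B)·(-4) = 3 ⇒ B = \frac{5}{4}.
So b(n) = \left(\frac{5 n}{4} - 2\right) \cdot (-4)^n.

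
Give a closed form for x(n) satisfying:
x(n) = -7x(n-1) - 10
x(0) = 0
First-order linear non-homogeneous.
Homogeneous solution: x_h(n) = A·(-7)^n.
Try constant particular solution x_p = K: K = -7K - 10 ⇒ K = - \frac{5}{4}.
General: x(n) = A·(-7)^n - \frac{5}{4}.
Apply x(0) = 0: A - \frac{5}{4} = 0 ⇒ A = \frac{5}{4}.
So x(n) = \frac{5 \left(-7\right)^{n}}{4} - \frac{5}{4}.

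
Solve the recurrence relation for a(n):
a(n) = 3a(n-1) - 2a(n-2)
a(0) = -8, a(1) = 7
Characteristic equation: x² - 3x + 2 = 0, which factors as (x - (1))(x - (2)) = 0.
Roots r₁ = 1, r₂ = 2 (distinct).
General solution: a(n) = A·(1)^n + B·(2)^n.
From a(0) = -8: A + B = -8.
From a(1) = 7: A + 2B = 7.
Solving: A = -23, B = 15.
So a(n) = 15 \cdot 2^{n} - 23.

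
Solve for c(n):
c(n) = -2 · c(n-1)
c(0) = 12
Pure geometric recurrence with ratio -2.
By induction c(n) = c(0) · (-2)^n = 12 \left(-2\right)^{n}.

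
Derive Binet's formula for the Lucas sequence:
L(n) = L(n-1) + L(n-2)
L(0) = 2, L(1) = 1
This is the Lucas sequence.
Characteristic equation: x² - x - 1 = 0; roots r₁ = \frac{1}{2} + \frac{\sqrt{5}}{2}, r₂ = \frac{1}{2} - \frac{\sqrt{5}}{2}.
General: L(n) = A·r₁^n + B·r₂^n. Solving with L(0)=2, L(1)=1 gives A = 1, B = 1.
So L(n) = 2^{- n} \left(\left(1 - \sqrt{5}\right)^{n} + \left(1 + \sqrt{5}\right)^{n}\right).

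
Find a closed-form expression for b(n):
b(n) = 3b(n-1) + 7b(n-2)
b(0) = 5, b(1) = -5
Characteristic equation: x² - 3x - 7 = 0.
Discriminant Δ = (3)² + 4·(7) = 37.
Roots r₁,₂ = (3 ± √37)/2, so r₁ = \frac{3}{2} + \frac{\sqrt{37}}{2}, r₂ = \frac{3}{2} - \frac{\sqrt{37}}{2}.
General solution: b(n) = A·r₁^n + B·r₂^n.
From the initial conditions, A + B = 5 and r₁A + r₂B = -5.
Since r₁ - r₂ = √37: A = (-5 - (5)r₂)/√37 = \frac{5}{2} - \frac{25 \sqrt{37}}{74}, and B = 5 - A = \frac{25 \sqrt{37}}{74} + \frac{5}{2}.
So b(n) = \left(\frac{5}{2} - \frac{25 \sqrt{37}}{74}\right)\left(\frac{3}{2} + \frac{\sqrt{37}}{2}\right)^n + \left(\frac{25 \sqrt{37}}{74} + \frac{5}{2}\right)\left(\frac{3}{2} - \frac{\sqrt{37}}{2}\right)^n.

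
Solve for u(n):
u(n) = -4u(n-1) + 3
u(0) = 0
First-order linear non-homogeneous.
Homogeneous solution: u_h(n) = A·(-4)^n.
Try constant particular solution u_p = K: K = -4K + 3 ⇒ K = \frac{3}{5}.
General: u(n) = A·(-4)^n + \frac{3}{5}.
Apply u(0) = 0: A + \frac{3}{5} = 0 ⇒ A = - \frac{3}{5}.
So u(n) = \frac{3}{5} - \frac{3 \left(-4\right)^{n}}{5}.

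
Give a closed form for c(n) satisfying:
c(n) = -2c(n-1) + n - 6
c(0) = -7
First-order linear with linear forcing.
Homogeneous solution: c_h(n) = A·(-2)^n.
Try particular c_p(n) = pn + q. Substituting:
  pn + q = -2(p(n-1) + q) + n - 6.
Matching the n-coefficient: p = -2p + 1 ⇒ p = \frac{1}{3}.
Matching constants: q = 2p - 2q - 6 ⇒ q = - \frac{16}{9}.
General: c(n) = A·(-2)^n + \frac{n}{3} - \frac{16}{9}.
Apply c(0) = -7: A - \frac{16}{9} = -7 ⇒ A = - \frac{47}{9}.
So c(n) = - \frac{47 \left(-2\right)^{n}}{9} + \frac{n}{3} - \frac{16}{9}.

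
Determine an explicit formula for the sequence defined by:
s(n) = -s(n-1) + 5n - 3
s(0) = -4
First-order linear with linear forcing.
Homogeneous solution: s_h(n) = A·(-1)^n.
Try particular s_p(n) = pn + q. Substituting:
  pn + q = -(p(n-1) + q) + 5n - 3.
Matching the n-coefficient: p = -p + 5 ⇒ p = \frac{5}{2}.
Matching constants: q = p - q - 3 ⇒ q = - \frac{1}{4}.
General: s(n) = A·(-1)^n + \frac{5 n}{2} - \frac{1}{4}.
Apply s(0) = -4: A - \frac{1}{4} = -4 ⇒ A = - \frac{15}{4}.
So s(n) = - \frac{15 \left(-1\right)^{n}}{4} + \frac{5 n}{2} - \frac{1}{4}.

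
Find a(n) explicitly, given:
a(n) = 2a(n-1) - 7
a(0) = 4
First-order linear non-homogeneous.
Homogeneous solution: a_h(n) = A·(2)^n.
Try constant particular solution a_p = K: K = 2K - 7 ⇒ K = 7.
General: a(n) = A·(2)^n + 7.
Apply a(0) = 4: A + 7 = 4 ⇒ A = -3.
So a(n) = 7 - 3 \cdot 2^{n}.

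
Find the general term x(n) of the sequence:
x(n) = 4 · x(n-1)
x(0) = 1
Pure geometric recurrence with ratio 4.
By induction x(n) = x(0) · (4)^n = 4^{n}.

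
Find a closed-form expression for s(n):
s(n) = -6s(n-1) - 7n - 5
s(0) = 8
First-order linear with linear forcing.
Homogeneous solution: s_h(n) = A·(-6)^n.
Try particular s_p(n) = pn + q. Substituting:
  pn + q = -6(p(n-1) + q) - 7n - 5.
Matching the n-coefficient: p = -6p - 7 ⇒ p = -1.
Matching constants: q = 6p - 6q - 5 ⇒ q = - \frac{11}{7}.
General: s(n) = A·(-6)^n - n - \frac{11}{7}.
Apply s(0) = 8: A - \frac{11}{7} = 8 ⇒ A = \frac{67}{7}.
So s(n) = \frac{67 \left(-6\right)^{n}}{7} - n - \frac{11}{7}.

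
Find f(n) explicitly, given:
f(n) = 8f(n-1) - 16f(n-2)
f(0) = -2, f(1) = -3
Characteristic equation: x² - 8x + 16 = 0, which is (x - (4))².
Repeated root r = 4.
General solution: f(n) = (A + Bn)·(4)^n.
From f(0) = -2: A = -2.
From f(1) = -3: (A + B)·(4) = -3 ⇒ B = \frac{5}{4}.
So f(n) = \left(\frac{5 n}{4} - 2\right) \cdot (4)^n.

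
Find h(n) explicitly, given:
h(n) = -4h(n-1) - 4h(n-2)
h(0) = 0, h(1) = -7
Characteristic equation: x² + 4x + 4 = 0, which is (x - (-2))².
Repeated root r = -2.
General solution: h(n) = (A + Bn)·(-2)^n.
From h(0) = 0: A = 0.
From h(1) = -7: (A + B)·(-2) = -7 ⇒ B = \frac{7}{2}.
So h(n) = \left(\frac{7 n}{2}\right) \cdot (-2)^n.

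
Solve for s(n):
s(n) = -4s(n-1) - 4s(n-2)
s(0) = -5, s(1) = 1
Characteristic equation: x² + 4x + 4 = 0, which is (x - (-2))².
Repeated root r = -2.
General solution: s(n) = (A + Bn)·(-2)^n.
From s(0) = -5: A = -5.
From s(1) = 1: (A + B)·(-2) = 1 ⇒ B = \frac{9}{2}.
So s(n) = \left(\frac{9 n}{2} - 5\right) \cdot (-2)^n.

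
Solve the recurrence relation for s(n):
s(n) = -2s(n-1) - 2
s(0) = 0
First-order linear non-homogeneous.
Homogeneous solution: s_h(n) = A·(-2)^n.
Try constant particular solution s_p = K: K = -2K - 2 ⇒ K = - \frac{2}{3}.
General: s(n) = A·(-2)^n - \frac{2}{3}.
Apply s(0) = 0: A - \frac{2}{3} = 0 ⇒ A = \frac{2}{3}.
So s(n) = \frac{2 \left(-2\right)^{n}}{3} - \frac{2}{3}.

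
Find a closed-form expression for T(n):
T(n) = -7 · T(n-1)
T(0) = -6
Pure geometric recurrence with ratio -7.
By induction T(n) = T(0) · (-7)^n = - 6 \left(-7\right)^{n}.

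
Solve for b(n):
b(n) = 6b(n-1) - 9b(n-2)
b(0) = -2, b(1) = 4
Characteristic equation: x² - 6x + 9 = 0, which is (x - (3))².
Repeated root r = 3.
General solution: b(n) = (A + Bn)·(3)^n.
From b(0) = -2: A = -2.
From b(1) = 4: (A + B)·(3) = 4 ⇒ B = \frac{10}{3}.
So b(n) = \left(\frac{10 n}{3} - 2\right) \cdot (3)^n.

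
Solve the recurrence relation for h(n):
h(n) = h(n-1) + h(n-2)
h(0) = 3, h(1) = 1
Characteristic equation: x² - x - 1 = 0.
Discriminant Δ = (1)² + 4·(1) = 5.
Roots r₁,₂ = (1 ± √5)/2, so r₁ = \frac{1}{2} + \frac{\sqrt{5}}{2}, r₂ = \frac{1}{2} - \frac{\sqrt{5}}{2}.
General solution: h(n) = A·r₁^n + B·r₂^n.
From the initial conditions, A + B = 3 and r₁A + r₂B = 1.
Since r₁ - r₂ = √5: A = (1 - (3)r₂)/√5 = \frac{3}{2} - \frac{\sqrt{5}}{10}, and B = 3 - A = \frac{\sqrt{5}}{10} + \frac{3}{2}.
So h(n) = \left(\frac{3}{2} - \frac{\sqrt{5}}{10}\right)\left(\frac{1}{2} + \frac{\sqrt{5}}{2}\right)^n + \left(\frac{\sqrt{5}}{10} + \frac{3}{2}\right)\left(\frac{1}{2} - \frac{\sqrt{5}}{2}\right)^n.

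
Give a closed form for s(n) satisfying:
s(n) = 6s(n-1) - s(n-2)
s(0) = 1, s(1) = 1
Characteristic equation: x² - 6x + 1 = 0.
Discriminant Δ = (6)² + 4·(-1) = 32.
Roots r₁,₂ = (6 ± √32)/2, so r₁ = 2 \sqrt{2} + 3, r₂ = 3 - 2 \sqrt{2}.
General solution: s(n) = A·r₁^n + B·r₂^n.
From the initial conditions, A + B = 1 and r₁A + r₂B = 1.
Since r₁ - r₂ = √32: A = (1 - (1)r₂)/√32 = \frac{1}{2} - \frac{\sqrt{2}}{4}, and B = 1 - A = \frac{\sqrt{2}}{4} + \frac{1}{2}.
So s(n) = \left(\frac{1}{2} - \frac{\sqrt{2}}{4}\right)\left(2 \sqrt{2} + 3\right)^n + \left(\frac{\sqrt{2}}{4} + \frac{1}{2}\right)\left(3 - 2 \sqrt{2}\right)^n.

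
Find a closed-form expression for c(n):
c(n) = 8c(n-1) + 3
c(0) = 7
First-order linear non-homogeneous.
Homogeneous solution: c_h(n) = A·(8)^n.
Try constant particular solution c_p = K: K = 8K + 3 ⇒ K = - \frac{3}{7}.
General: c(n) = A·(8)^n - \frac{3}{7}.
Apply c(0) = 7: A - \frac{3}{7} = 7 ⇒ A = \frac{52}{7}.
So c(n) = \frac{52 \cdot 8^{n}}{7} - \frac{3}{7}.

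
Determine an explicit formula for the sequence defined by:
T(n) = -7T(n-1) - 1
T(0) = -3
First-order linear non-homogeneous.
Homogeneous solution: T_h(n) = A·(-7)^n.
Try constant particular solution T_p = K: K = -7K - 1 ⇒ K = - \frac{1}{8}.
General: T(n) = A·(-7)^n - \frac{1}{8}.
Apply T(0) = -3: A - \frac{1}{8} = -3 ⇒ A = - \frac{23}{8}.
So T(n) = - \frac{23 \left(-7\right)^{n}}{8} - \frac{1}{8}.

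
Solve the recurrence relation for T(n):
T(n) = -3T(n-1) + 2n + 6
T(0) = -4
First-order linear with linear forcing.
Homogeneous solution: T_h(n) = A·(-3)^n.
Try particular T_p(n) = pn + q. Substituting:
  pn + q = -3(p(n-1) + q) + 2n + 6.
Matching the n-coefficient: p = -3p + 2 ⇒ p = \frac{1}{2}.
Matching constants: q = 3p - 3q + 6 ⇒ q = \frac{15}{8}.
General: T(n) = A·(-3)^n + \frac{n}{2} + \frac{15}{8}.
Apply T(0) = -4: A + \frac{15}{8} = -4 ⇒ A = - \frac{47}{8}.
So T(n) = - \frac{47 \left(-3\right)^{n}}{8} + \frac{n}{2} + \frac{15}{8}.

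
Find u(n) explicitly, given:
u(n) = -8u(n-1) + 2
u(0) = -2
First-order linear non-homogeneous.
Homogeneous solution: u_h(n) = A·(-8)^n.
Try constant particular solution u_p = K: K = -8K + 2 ⇒ K = \frac{2}{9}.
General: u(n) = A·(-8)^n + \frac{2}{9}.
Apply u(0) = -2: A + \frac{2}{9} = -2 ⇒ A = - \frac{20}{9}.
So u(n) = \frac{2}{9} - \frac{20 \left(-8\right)^{n}}{9}.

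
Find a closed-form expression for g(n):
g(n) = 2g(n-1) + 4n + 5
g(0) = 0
First-order linear with linear forcing.
Homogeneous solution: g_h(n) = A·(2)^n.
Try particular g_p(n) = pn + q. Substituting:
  pn + q = 2(p(n-1) + q) + 4n + 5.
Matching the n-coefficient: p = 2p + 4 ⇒ p = -4.
Matching constants: q = -2p + 2q + 5 ⇒ q = -13.
General: g(n) = A·(2)^n - 4 n - 13.
Apply g(0) = 0: A - 13 = 0 ⇒ A = 13.
So g(n) = 13 \cdot 2^{n} - 4 n - 13.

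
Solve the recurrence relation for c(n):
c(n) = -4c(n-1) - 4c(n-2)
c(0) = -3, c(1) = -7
Characteristic equation: x² + 4x + 4 = 0, which is (x - (-2))².
Repeated root r = -2.
General solution: c(n) = (A + Bn)·(-2)^n.
From c(0) = -3: A = -3.
From c(1) = -7: (A + B)·(-2) = -7 ⇒ B = \frac{13}{2}.
So c(n) = \left(\frac{13 n}{2} - 3\right) \cdot (-2)^n.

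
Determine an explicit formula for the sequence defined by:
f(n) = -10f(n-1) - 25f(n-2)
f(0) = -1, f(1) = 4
Characteristic equation: x² + 10x + 25 = 0, which is (x - (-5))².
Repeated root r = -5.
General solution: f(n) = (A + Bn)·(-5)^n.
From f(0) = -1: A = -1.
From f(1) = 4: (A + B)·(-5) = 4 ⇒ B = \frac{1}{5}.
So f(n) = \left(\frac{n}{5} - 1\right) \cdot (-5)^n.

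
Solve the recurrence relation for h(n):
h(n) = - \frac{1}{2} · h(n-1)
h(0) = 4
Pure geometric recurrence with ratio - \frac{1}{2}.
By induction h(n) = h(0) · (- \frac{1}{2})^n = 4 \left(- \frac{1}{2}\right)^{n}.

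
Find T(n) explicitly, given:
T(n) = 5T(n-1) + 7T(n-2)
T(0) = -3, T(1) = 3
Characteristic equation: x² - 5x - 7 = 0.
Discriminant Δ = (5)² + 4·(7) = 53.
Roots r₁,₂ = (5 ± √53)/2, so r₁ = \frac{5}{2} + \frac{\sqrt{53}}{2}, r₂ = \frac{5}{2} - \frac{\sqrt{53}}{2}.
General solution: T(n) = A·r₁^n + B·r₂^n.
From the initial conditions, A + B = -3 and r₁A + r₂B = 3.
Since r₁ - r₂ = √53: A = (3 - (-3)r₂)/√53 = - \frac{3}{2} + \frac{21 \sqrt{53}}{106}, and B = -3 - A = - \frac{3}{2} - \frac{21 \sqrt{53}}{106}.
So T(n) = \left(- \frac{3}{2} + \frac{21 \sqrt{53}}{106}\right)\left(\frac{5}{2} + \frac{\sqrt{53}}{2}\right)^n + \left(- \frac{3}{2} - \frac{21 \sqrt{53}}{106}\right)\left(\frac{5}{2} - \frac{\sqrt{53}}{2}\right)^n.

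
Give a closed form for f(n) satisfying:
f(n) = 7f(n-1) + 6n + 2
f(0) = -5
First-order linear with linear forcing.
Homogeneous solution: f_h(n) = A·(7)^n.
Try particular f_p(n) = pn + q. Substituting:
  pn + q = 7(p(n-1) + q) + 6n + 2.
Matching the n-coefficient: p = 7p + 6 ⇒ p = -1.
Matching constants: q = -7p + 7q + 2 ⇒ q = - \frac{3}{2}.
General: f(n) = A·(7)^n - n - \frac{3}{2}.
Apply f(0) = -5: A - \frac{3}{2} = -5 ⇒ A = - \frac{7}{2}.
So f(n) = - \frac{7 \cdot 7^{n}}{2} - n - \frac{3}{2}.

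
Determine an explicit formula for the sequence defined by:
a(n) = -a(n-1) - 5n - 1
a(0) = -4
First-order linear with linear forcing.
Homogeneous solution: a_h(n) = A·(-1)^n.
Try particular a_p(n) = pn + q. Substituting:
  pn + q = -(p(n-1) + q) - 5n - 1.
Matching the n-coefficient: p = -p - 5 ⇒ p = - \frac{5}{2}.
Matching constants: q = p - q - 1 ⇒ q = - \frac{7}{4}.
General: a(n) = A·(-1)^n - \frac{5 n}{2} - \frac{7}{4}.
Apply a(0) = -4: A - \frac{7}{4} = -4 ⇒ A = - \frac{9}{4}.
So a(n) = - \frac{9 \left(-1\right)^{n}}{4} - \frac{5 n}{2} - \frac{7}{4}.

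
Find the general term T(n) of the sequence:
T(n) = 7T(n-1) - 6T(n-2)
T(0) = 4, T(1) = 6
Characteristic equation: x² - 7x + 6 = 0, which factors as (x - (1))(x - (6)) = 0.
Roots r₁ = 1, r₂ = 6 (distinct).
General solution: T(n) = A·(1)^n + B·(6)^n.
From T(0) = 4: A + B = 4.
From T(1) = 6: A + 6B = 6.
Solving: A = \frac{18}{5}, B = \frac{2}{5}.
So T(n) = \frac{2 \cdot 6^{n}}{5} + \frac{18}{5}.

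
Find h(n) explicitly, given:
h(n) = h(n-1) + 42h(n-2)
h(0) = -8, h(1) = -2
Characteristic equation: x² - x - 42 = 0, which factors as (x - (-6))(x - (7)) = 0.
Roots r₁ = -6, r₂ = 7 (distinct).
General solution: h(n) = A·(-6)^n + B·(7)^n.
From h(0) = -8: A + B = -8.
From h(1) = -2: -6A + 7B = -2.
Solving: A = - \frac{54}{13}, B = - \frac{50}{13}.
So h(n) = - \frac{54 \left(-6\right)^{n}}{13} - \frac{50 \cdot 7^{n}}{13}.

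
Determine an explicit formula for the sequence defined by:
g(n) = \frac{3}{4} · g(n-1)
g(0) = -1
Pure geometric recurrence with ratio \frac{3}{4}.
By induction g(n) = g(0) · (\frac{3}{4})^n = - \left(\frac{3}{4}\right)^{n}.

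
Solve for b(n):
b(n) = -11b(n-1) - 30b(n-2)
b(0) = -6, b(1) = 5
Characteristic equation: x² + 11x + 30 = 0, which factors as (x - (-5))(x - (-6)) = 0.
Roots r₁ = -5, r₂ = -6 (distinct).
General solution: b(n) = A·(-5)^n + B·(-6)^n.
From b(0) = -6: A + B = -6.
From b(1) = 5: -5A - 6B = 5.
Solving: A = -31, B = 25.
So b(n) = - 31 \left(-5\right)^{n} + 25 \left(-6\right)^{n}.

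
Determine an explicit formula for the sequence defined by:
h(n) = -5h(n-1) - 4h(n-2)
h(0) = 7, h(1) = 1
Characteristic equation: x² + 5x + 4 = 0, which factors as (x - (-1))(x - (-4)) = 0.
Roots r₁ = -1, r₂ = -4 (distinct).
General solution: h(n) = A·(-1)^n + B·(-4)^n.
From h(0) = 7: A + B = 7.
From h(1) = 1: -A - 4B = 1.
Solving: A = \frac{29}{3}, B = - \frac{8}{3}.
So h(n) = \frac{29 \left(-1\right)^{n}}{3} - \frac{8 \left(-4\right)^{n}}{3}.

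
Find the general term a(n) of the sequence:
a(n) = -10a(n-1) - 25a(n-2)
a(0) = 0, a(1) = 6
Characteristic equation: x² + 10x + 25 = 0, which is (x - (-5))².
Repeated root r = -5.
General solution: a(n) = (A + Bn)·(-5)^n.
From a(0) = 0: A = 0.
From a(1) = 6: (A + B)·(-5) = 6 ⇒ B = - \frac{6}{5}.
So a(n) = \left(- \frac{6 n}{5}\right) \cdot (-5)^n.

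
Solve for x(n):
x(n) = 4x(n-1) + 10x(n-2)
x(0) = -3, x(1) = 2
Characteristic equation: x² - 4x - 10 = 0.
Discriminant Δ = (4)² + 4·(10) = 56.
Roots r₁,₂ = (4 ± √56)/2, so r₁ = 2 + \sqrt{14}, r₂ = 2 - \sqrt{14}.
General solution: x(n) = A·r₁^n + B·r₂^n.
From the initial conditions, A + B = -3 and r₁A + r₂B = 2.
Since r₁ - r₂ = √56: A = (2 - (-3)r₂)/√56 = - \frac{3}{2} + \frac{2 \sqrt{14}}{7}, and B = -3 - A = - \frac{3}{2} - \frac{2 \sqrt{14}}{7}.
So x(n) = \left(- \frac{3}{2} + \frac{2 \sqrt{14}}{7}\right)\left(2 + \sqrt{14}\right)^n + \left(- \frac{3}{2} - \frac{2 \sqrt{14}}{7}\right)\left(2 - \sqrt{14}\right)^n.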